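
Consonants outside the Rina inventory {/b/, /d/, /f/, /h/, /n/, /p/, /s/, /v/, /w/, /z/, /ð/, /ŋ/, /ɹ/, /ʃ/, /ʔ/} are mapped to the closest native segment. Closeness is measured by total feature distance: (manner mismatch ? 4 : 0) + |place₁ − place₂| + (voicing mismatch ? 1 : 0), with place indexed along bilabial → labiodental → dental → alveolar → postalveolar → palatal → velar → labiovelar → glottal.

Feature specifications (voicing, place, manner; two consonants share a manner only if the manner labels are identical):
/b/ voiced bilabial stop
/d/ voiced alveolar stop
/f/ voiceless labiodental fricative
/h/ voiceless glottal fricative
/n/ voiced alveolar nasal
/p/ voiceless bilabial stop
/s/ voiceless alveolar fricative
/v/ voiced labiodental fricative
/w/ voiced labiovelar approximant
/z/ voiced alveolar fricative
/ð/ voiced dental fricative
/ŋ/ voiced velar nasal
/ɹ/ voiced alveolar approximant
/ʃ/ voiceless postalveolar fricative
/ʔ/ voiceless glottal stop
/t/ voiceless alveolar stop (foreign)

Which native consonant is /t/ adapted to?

/d/ is closest: same manner (stop), place distance 0 (alveolar→alveolar), voicing differs (+1); total 1. Next closest is /p/ at distance 3.

d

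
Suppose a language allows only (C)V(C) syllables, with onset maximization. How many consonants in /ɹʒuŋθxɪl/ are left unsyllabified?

2

The consonants /ɹ/, /θ/ cannot be parsed into a legal (C)V(C) syllable (at most one coda consonant is licensed; onsets are limited to one consonant).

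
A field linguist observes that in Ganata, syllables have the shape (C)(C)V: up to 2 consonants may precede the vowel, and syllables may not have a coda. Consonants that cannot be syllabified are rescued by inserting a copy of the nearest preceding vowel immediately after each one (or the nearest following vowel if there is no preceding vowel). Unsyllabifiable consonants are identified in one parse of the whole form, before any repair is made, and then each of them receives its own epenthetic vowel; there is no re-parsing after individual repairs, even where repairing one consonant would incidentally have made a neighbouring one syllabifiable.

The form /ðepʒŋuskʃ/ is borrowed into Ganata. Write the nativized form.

ðepeʒŋusukuʃu

The consonants /p/, /s/, /k/, /ʃ/ cannot be parsed into a legal (C)(C)V syllable (no codas are permitted; onsets may contain at most 2 consonants).
Epenthesis after each stranded consonant: /p/ → /pe/, /s/ → /su/, /k/ → /ku/, /ʃ/ → /ʃu/.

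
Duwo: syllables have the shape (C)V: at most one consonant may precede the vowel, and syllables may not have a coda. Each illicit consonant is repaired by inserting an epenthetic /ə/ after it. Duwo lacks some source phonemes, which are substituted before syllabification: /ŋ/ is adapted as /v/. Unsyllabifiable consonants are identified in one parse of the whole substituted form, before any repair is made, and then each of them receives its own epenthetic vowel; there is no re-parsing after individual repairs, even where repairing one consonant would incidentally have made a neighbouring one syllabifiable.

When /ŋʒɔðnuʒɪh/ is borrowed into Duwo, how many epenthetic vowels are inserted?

After substitution the input is /vʒɔðnuʒɪh/.
The unsyllabifiable consonants are /v/, /ð/, /h/; each receives one epenthetic vowel.

3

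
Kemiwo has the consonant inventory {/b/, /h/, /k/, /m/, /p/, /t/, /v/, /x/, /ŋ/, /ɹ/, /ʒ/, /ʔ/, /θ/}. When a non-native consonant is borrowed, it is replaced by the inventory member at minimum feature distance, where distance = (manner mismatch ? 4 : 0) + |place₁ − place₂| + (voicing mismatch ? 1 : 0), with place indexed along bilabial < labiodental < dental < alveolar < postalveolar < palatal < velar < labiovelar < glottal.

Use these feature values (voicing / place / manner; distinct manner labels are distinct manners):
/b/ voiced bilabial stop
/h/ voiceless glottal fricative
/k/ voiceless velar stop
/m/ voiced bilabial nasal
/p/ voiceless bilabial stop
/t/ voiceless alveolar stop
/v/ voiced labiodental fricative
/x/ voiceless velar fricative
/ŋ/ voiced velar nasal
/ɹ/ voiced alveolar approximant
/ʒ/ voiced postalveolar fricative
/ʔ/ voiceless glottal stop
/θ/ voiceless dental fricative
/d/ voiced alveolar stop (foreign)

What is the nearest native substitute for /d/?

/t/ is closest: same manner (stop), place distance 0 (alveolar→alveolar), voicing differs (+1); total 1. Next closest is /b/ at distance 3.

t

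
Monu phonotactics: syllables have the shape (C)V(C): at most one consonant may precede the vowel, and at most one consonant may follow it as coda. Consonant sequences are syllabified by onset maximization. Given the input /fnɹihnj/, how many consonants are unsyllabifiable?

4

Under (C)V(C), the unsyllabifiable consonants are /f/, /n/, /n/, /j/ (at most one coda consonant is licensed; onsets are limited to one consonant).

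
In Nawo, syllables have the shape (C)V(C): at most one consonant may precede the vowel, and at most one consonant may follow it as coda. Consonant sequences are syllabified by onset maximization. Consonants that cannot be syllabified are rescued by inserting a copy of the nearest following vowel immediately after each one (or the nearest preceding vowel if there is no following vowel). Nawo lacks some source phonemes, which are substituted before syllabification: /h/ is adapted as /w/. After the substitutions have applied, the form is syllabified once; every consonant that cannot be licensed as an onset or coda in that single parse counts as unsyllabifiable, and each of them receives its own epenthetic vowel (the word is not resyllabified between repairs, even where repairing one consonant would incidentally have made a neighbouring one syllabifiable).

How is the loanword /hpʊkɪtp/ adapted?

Substitution: /h/ → /w/, giving /wpʊkɪtp/.
The consonants /w/, /p/ cannot be parsed into a legal (C)V(C) syllable (at most one coda consonant is licensed; onsets are limited to one consonant).
Epenthesis after each stranded consonant: /w/ → /wʊ/, /p/ → /pɪ/.

wʊpʊkɪtpɪ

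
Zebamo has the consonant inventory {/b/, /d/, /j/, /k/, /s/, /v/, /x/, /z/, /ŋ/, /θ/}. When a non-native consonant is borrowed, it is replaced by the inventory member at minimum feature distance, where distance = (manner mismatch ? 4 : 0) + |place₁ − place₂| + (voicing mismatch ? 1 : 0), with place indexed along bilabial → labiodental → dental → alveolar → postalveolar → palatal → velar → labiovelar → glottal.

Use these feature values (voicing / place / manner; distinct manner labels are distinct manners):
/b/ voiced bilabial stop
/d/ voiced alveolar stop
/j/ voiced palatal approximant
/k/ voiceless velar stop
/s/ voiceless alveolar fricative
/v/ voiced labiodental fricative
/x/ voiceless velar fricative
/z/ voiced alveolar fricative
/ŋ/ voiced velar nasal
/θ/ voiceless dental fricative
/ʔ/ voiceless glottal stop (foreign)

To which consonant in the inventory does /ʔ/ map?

/k/ is closest: same manner (stop), place distance 2 (glottal→velar), same voicing; total 2. Next closest is /d/ at distance 6.

k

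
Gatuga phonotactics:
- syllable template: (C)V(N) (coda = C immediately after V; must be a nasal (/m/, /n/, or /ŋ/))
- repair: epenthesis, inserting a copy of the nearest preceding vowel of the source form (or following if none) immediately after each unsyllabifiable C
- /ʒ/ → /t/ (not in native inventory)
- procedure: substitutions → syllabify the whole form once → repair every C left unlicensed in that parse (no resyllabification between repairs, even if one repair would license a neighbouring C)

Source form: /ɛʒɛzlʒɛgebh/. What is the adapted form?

Substitution: /ʒ/ → /t/, giving /ɛtɛzltɛgebh/.
The consonants /z/, /l/, /b/, /h/ cannot be parsed into a legal (C)V(N) syllable (only a nasal (/m/, /n/, or /ŋ/) is licensed in coda position; onsets are limited to one consonant).
Each unlicensed consonant becomes the onset of a new syllable: /z/ → /zɛ/, /l/ → /lɛ/, /b/ → /be/, /h/ → /he/.

ɛtɛzɛlɛtɛgebehe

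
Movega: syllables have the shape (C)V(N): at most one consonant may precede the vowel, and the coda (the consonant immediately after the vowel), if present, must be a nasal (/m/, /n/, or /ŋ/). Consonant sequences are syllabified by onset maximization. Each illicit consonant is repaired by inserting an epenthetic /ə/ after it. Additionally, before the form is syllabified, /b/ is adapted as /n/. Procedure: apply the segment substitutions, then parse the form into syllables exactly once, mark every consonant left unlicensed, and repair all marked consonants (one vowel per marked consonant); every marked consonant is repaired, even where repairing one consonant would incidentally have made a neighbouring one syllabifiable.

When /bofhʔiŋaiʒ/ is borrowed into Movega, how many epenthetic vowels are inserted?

3

After substitution the input is /nofhʔiŋaiʒ/.
The unsyllabifiable consonants are /f/, /h/, /ʒ/; each receives one epenthetic vowel.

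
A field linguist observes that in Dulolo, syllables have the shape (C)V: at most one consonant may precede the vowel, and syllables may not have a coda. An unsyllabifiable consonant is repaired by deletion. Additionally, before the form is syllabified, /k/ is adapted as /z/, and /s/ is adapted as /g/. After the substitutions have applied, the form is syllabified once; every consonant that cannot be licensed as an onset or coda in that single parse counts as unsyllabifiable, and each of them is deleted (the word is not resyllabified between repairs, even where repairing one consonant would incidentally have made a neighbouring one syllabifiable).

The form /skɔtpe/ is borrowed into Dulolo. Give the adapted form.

Substitution: /s/ → /g/, /k/ → /z/, giving /gzɔtpe/.
Syllabifying with onset maximization leaves /g/, /t/ stranded (no codas are permitted; onsets are limited to one consonant).
Each unlicensed consonant is deleted: /g/, /t/.

zɔpe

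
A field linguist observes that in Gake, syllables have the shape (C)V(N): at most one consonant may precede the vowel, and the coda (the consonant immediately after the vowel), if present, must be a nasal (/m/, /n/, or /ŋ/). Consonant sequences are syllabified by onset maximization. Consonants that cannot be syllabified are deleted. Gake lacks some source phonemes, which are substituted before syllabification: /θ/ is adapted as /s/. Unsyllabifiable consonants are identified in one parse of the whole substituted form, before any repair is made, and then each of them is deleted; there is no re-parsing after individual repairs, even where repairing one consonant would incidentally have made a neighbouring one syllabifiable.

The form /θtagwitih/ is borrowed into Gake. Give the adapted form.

tawiti

Substitution: /θ/ → /s/, giving /stagwitih/.
Under (C)V(N), the unsyllabifiable consonants are /s/, /g/, /h/ (only a nasal (/m/, /n/, or /ŋ/) is licensed in coda position; onsets are limited to one consonant).
Each unlicensed consonant is deleted: /s/, /g/, /h/.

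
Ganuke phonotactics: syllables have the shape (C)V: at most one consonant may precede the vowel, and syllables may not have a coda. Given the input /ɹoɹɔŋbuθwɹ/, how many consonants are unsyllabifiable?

4

The consonants /ŋ/, /θ/, /w/, /ɹ/ cannot be parsed into a legal (C)V syllable (no codas are permitted; onsets are limited to one consonant).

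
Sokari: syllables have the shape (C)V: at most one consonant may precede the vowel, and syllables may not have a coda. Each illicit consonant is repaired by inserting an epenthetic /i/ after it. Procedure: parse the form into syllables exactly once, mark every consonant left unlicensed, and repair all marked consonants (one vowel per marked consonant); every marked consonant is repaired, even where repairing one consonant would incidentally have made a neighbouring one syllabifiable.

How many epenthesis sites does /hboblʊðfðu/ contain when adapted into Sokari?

4

The unsyllabifiable consonants are /h/, /b/, /ð/, /f/; each receives one epenthetic vowel.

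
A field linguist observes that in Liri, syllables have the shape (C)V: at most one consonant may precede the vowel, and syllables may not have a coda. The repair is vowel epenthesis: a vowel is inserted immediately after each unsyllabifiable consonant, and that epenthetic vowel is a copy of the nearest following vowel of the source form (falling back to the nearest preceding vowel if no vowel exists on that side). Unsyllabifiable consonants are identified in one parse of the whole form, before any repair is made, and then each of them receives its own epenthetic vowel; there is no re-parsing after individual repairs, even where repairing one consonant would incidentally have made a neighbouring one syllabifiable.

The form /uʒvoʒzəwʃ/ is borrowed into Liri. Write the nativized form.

uʒovoʒəzəwəʃə

Syllabifying with onset maximization leaves /ʒ/, /ʒ/, /w/, /ʃ/ stranded (no codas are permitted; onsets are limited to one consonant).
Inserting the epenthetic vowel yields /ʒ/ → /ʒo/, /ʒ/ → /ʒə/, /w/ → /wə/, /ʃ/ → /ʃə/.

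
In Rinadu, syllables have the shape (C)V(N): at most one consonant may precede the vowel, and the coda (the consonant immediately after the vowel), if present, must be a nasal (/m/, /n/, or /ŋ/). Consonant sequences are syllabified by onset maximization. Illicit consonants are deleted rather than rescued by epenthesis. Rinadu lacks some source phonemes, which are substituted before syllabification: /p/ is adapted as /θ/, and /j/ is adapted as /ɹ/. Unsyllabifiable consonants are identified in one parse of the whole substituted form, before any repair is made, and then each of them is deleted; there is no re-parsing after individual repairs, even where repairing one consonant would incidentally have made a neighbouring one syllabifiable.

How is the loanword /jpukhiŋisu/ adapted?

θuhiŋisu

Substitution: /j/ → /ɹ/, /p/ → /θ/, giving /ɹθukhiŋisu/.
Syllabifying with onset maximization leaves /ɹ/, /k/ stranded (only a nasal (/m/, /n/, or /ŋ/) is licensed in coda position; onsets are limited to one consonant).
Deletion applies to /ɹ/, /k/.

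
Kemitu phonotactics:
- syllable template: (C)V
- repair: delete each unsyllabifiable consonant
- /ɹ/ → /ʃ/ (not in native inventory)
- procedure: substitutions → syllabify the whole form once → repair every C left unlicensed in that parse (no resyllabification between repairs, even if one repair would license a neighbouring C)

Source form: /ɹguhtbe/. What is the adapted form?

gube

Substitution: /ɹ/ → /ʃ/, giving /ʃguhtbe/.
Syllabifying with onset maximization leaves /ʃ/, /h/, /t/ stranded (no codas are permitted; onsets are limited to one consonant).
Deletion applies to /ʃ/, /h/, /t/.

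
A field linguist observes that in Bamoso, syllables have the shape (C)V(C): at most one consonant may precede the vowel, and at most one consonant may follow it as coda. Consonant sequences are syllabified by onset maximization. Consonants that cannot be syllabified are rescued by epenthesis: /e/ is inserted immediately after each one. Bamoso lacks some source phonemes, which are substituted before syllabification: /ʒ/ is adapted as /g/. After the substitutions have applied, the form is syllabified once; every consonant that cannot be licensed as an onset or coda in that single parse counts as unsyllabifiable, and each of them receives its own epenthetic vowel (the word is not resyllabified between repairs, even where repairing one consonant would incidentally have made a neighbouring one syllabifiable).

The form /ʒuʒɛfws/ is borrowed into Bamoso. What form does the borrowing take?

Substitution: /ʒ/ → /g/, giving /gugɛfws/.
The consonants /w/, /s/ cannot be parsed into a legal (C)V(C) syllable (at most one coda consonant is licensed; onsets are limited to one consonant).
Inserting the epenthetic vowel yields /w/ → /we/, /s/ → /se/.

gugɛfwese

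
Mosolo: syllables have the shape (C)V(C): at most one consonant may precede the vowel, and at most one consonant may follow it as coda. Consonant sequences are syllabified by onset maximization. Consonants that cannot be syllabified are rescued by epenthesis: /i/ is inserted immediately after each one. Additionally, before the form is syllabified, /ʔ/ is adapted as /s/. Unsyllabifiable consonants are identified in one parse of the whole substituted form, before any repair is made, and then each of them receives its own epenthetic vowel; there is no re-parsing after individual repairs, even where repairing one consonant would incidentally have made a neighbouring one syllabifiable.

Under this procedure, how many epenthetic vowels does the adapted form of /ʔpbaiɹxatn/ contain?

After substitution the input is /spbaiɹxatn/.
The unsyllabifiable consonants are /s/, /p/, /n/; each receives one epenthetic vowel.

3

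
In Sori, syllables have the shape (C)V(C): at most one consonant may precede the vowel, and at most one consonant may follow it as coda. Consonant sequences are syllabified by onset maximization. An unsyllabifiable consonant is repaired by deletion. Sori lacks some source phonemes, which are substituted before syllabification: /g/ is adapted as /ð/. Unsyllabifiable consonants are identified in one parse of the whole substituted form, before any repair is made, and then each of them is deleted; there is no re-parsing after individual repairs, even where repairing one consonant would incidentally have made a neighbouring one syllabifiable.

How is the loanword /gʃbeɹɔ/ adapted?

beɹɔ

Substitution: /g/ → /ð/, giving /ðʃbeɹɔ/.
The consonants /ð/, /ʃ/ cannot be parsed into a legal (C)V(C) syllable (at most one coda consonant is licensed; onsets are limited to one consonant).
Each unlicensed consonant is deleted: /ð/, /ʃ/.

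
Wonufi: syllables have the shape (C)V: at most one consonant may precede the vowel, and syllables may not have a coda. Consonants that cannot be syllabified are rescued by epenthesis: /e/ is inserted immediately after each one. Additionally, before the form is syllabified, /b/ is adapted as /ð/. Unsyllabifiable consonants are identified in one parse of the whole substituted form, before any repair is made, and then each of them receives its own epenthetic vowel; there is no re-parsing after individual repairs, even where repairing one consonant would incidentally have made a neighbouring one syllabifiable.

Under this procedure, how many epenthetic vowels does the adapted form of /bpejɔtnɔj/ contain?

3

After substitution the input is /ðpejɔtnɔj/.
The unsyllabifiable consonants are /ð/, /t/, /j/; each receives one epenthetic vowel.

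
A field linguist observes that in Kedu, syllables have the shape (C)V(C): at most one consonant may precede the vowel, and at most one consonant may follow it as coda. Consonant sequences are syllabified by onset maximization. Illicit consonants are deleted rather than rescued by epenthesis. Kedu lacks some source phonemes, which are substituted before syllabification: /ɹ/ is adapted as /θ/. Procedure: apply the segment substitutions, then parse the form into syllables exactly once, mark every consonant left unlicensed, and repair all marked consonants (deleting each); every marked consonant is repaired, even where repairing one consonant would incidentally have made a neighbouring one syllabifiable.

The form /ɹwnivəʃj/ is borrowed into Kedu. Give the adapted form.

Substitution: /ɹ/ → /θ/, giving /θwnivəʃj/.
Syllabifying with onset maximization leaves /θ/, /w/, /j/ stranded (at most one coda consonant is licensed; onsets are limited to one consonant).
Deleting the stranded consonants removes /θ/, /w/, /j/.

nivəʃ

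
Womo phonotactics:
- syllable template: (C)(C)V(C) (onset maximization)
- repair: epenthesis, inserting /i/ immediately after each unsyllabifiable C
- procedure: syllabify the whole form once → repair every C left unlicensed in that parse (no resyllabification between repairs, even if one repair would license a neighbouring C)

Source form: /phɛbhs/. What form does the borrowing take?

phɛbhisi

Under (C)(C)V(C), the unsyllabifiable consonants are /h/, /s/ (at most one coda consonant is licensed; onsets may contain at most 2 consonants).
Epenthesis after each stranded consonant: /h/ → /hi/, /s/ → /si/.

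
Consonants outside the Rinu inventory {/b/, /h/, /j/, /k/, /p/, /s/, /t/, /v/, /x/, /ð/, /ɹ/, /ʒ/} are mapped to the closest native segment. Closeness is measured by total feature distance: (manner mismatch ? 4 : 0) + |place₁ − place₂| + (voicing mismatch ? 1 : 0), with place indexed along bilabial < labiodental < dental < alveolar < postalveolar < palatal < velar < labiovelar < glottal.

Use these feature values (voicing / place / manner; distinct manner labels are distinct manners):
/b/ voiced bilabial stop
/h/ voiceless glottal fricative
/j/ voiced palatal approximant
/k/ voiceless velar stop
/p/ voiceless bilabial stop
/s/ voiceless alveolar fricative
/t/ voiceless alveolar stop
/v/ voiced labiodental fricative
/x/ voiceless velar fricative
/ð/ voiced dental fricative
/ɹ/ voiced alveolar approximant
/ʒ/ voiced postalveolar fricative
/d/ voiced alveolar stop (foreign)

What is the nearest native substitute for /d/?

t

/t/ is closest: same manner (stop), place distance 0 (alveolar→alveolar), voicing differs (+1); total 1. Next closest is /b/ at distance 3.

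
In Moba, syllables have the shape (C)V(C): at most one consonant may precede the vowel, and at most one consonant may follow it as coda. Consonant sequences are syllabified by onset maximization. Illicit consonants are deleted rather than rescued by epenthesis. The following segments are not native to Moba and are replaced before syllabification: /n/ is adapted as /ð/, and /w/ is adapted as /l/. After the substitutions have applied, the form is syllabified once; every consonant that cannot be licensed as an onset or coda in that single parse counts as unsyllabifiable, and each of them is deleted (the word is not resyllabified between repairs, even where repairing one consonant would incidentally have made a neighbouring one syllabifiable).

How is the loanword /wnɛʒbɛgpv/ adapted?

ðɛʒbɛg

Substitution: /w/ → /l/, /n/ → /ð/, giving /lðɛʒbɛgpv/.
The consonants /l/, /p/, /v/ cannot be parsed into a legal (C)V(C) syllable (at most one coda consonant is licensed; onsets are limited to one consonant).
Deleting the stranded consonants removes /l/, /p/, /v/.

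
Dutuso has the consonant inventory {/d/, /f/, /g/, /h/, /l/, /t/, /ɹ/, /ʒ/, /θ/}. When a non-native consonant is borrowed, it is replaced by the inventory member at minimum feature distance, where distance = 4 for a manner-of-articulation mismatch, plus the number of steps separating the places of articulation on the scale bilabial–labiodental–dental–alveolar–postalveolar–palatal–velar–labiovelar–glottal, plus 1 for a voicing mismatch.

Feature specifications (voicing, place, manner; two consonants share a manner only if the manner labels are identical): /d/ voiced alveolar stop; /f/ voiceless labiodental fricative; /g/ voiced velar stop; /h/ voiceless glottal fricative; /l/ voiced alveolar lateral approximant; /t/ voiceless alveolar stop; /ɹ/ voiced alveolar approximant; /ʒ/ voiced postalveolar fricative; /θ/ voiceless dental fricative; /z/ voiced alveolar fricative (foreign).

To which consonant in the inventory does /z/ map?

/ʒ/ is closest: same manner (fricative), place distance 1 (alveolar→postalveolar), same voicing; total 1. Next closest is /θ/ at distance 2.

ʒ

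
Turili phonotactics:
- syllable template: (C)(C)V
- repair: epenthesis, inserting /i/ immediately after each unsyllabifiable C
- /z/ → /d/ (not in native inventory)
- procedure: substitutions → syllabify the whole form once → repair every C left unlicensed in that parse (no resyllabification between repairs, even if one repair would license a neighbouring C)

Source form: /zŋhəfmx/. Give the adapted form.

diŋhəfimixi

Substitution: /z/ → /d/, giving /dŋhəfmx/.
Under (C)(C)V, the unsyllabifiable consonants are /d/, /f/, /m/, /x/ (no codas are permitted; onsets may contain at most 2 consonants).
Inserting the epenthetic vowel yields /d/ → /di/, /f/ → /fi/, /m/ → /mi/, /x/ → /xi/.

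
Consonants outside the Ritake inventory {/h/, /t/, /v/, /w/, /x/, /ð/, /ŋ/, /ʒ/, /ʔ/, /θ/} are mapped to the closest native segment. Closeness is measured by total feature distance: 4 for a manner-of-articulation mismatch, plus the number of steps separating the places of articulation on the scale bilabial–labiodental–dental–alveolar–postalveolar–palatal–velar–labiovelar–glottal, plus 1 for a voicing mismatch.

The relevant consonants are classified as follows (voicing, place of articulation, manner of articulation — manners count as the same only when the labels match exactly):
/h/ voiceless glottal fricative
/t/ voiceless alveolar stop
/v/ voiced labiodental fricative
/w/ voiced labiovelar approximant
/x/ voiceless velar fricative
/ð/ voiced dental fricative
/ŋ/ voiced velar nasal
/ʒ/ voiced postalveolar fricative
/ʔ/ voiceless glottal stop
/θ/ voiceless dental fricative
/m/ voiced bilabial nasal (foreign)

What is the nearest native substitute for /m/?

/v/ is closest: manner differs (nasal→fricative, +4), place distance 1 (bilabial→labiodental), same voicing; total 5. Next closest is /ð/ at distance 6.

v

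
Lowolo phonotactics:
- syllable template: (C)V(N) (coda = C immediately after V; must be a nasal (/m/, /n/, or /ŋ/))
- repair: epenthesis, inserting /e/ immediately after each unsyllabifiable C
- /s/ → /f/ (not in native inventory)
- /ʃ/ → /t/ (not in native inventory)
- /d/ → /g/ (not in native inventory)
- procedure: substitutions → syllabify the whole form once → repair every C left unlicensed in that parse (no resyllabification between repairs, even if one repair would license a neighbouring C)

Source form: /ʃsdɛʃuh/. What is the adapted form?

tefegɛtuhe

Substitution: /ʃ/ → /t/, /s/ → /f/, /d/ → /g/, giving /tfgɛtuh/.
Under (C)V(N), the unsyllabifiable consonants are /t/, /f/, /h/ (only a nasal (/m/, /n/, or /ŋ/) is licensed in coda position; onsets are limited to one consonant).
Each unlicensed consonant becomes the onset of a new syllable: /t/ → /te/, /f/ → /fe/, /h/ → /he/.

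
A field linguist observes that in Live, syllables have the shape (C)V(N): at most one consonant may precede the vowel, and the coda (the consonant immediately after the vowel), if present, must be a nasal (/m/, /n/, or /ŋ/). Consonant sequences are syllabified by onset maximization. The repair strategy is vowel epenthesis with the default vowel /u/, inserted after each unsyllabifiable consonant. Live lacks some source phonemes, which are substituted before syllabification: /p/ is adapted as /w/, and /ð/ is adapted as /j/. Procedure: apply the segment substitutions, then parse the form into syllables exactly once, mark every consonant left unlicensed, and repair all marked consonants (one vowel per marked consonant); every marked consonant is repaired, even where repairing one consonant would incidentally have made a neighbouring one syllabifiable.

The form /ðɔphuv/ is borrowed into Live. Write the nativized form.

jɔwuhuvu

Substitution: /ð/ → /j/, /p/ → /w/, giving /jɔwhuv/.
Under (C)V(N), the unsyllabifiable consonants are /w/, /v/ (only a nasal (/m/, /n/, or /ŋ/) is licensed in coda position; onsets are limited to one consonant).
Each unlicensed consonant becomes the onset of a new syllable: /w/ → /wu/, /v/ → /vu/.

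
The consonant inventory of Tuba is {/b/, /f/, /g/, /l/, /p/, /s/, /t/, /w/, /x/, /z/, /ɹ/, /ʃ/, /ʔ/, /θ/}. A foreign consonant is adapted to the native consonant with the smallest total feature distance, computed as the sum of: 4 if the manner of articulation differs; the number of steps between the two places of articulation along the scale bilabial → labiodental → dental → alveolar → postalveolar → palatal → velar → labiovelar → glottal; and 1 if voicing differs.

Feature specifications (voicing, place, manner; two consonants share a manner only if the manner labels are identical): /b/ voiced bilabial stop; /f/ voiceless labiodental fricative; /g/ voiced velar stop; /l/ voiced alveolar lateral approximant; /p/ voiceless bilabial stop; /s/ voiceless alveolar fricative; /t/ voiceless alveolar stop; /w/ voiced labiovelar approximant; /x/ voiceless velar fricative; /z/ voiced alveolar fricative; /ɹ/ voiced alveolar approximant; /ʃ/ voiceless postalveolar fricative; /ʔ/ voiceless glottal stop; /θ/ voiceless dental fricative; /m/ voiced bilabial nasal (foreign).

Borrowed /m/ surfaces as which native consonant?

b

/b/ is closest: manner differs (nasal→stop, +4), place distance 0 (bilabial→bilabial), same voicing; total 4. Next closest is /p/ at distance 5.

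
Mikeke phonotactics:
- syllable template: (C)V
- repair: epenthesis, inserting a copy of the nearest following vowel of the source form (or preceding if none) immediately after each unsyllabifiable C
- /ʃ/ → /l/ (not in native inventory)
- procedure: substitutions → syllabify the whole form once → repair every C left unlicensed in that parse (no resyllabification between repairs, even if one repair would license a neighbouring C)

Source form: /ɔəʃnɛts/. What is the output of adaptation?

ɔəlɛnɛtɛsɛ

Substitution: /ʃ/ → /l/, giving /ɔəlnɛts/.
The consonants /l/, /t/, /s/ cannot be parsed into a legal (C)V syllable (no codas are permitted; onsets are limited to one consonant).
Inserting the epenthetic vowel yields /l/ → /lɛ/, /t/ → /tɛ/, /s/ → /sɛ/.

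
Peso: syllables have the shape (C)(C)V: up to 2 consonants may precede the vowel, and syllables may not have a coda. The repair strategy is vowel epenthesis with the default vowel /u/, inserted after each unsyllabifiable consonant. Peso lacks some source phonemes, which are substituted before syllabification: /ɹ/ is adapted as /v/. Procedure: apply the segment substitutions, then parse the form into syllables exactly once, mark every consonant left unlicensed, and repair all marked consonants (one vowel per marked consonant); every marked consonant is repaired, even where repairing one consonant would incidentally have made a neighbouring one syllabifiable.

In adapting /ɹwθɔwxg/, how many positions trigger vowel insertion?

4

After substitution the input is /vwθɔwxg/.
The unsyllabifiable consonants are /v/, /w/, /x/, /g/; each receives one epenthetic vowel.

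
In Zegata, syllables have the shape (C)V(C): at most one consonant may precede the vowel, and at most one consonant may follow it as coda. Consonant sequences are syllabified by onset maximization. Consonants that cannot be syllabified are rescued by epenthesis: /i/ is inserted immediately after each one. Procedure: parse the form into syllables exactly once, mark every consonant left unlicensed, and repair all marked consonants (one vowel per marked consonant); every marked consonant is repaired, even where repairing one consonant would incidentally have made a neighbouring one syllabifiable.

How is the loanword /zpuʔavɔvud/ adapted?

Syllabifying with onset maximization leaves /z/ stranded (at most one coda consonant is licensed; onsets are limited to one consonant).
Epenthesis after each stranded consonant: /z/ → /zi/.

zipuʔavɔvud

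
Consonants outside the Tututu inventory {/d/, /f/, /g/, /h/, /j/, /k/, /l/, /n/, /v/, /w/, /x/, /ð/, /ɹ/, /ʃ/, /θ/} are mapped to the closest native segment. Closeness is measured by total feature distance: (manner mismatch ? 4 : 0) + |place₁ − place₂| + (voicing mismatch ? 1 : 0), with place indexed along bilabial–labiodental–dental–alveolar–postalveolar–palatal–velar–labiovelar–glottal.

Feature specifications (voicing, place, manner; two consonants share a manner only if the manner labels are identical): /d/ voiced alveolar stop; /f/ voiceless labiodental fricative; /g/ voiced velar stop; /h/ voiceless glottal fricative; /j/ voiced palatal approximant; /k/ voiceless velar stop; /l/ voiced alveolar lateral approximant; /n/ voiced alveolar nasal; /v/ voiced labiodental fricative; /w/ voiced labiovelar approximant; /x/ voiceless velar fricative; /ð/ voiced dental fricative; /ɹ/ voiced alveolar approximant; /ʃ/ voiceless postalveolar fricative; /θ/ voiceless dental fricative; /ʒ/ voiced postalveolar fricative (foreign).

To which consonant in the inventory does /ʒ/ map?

/ʃ/ is closest: same manner (fricative), place distance 0 (postalveolar→postalveolar), voicing differs (+1); total 1. Next closest is /ð/ at distance 2.

ʃ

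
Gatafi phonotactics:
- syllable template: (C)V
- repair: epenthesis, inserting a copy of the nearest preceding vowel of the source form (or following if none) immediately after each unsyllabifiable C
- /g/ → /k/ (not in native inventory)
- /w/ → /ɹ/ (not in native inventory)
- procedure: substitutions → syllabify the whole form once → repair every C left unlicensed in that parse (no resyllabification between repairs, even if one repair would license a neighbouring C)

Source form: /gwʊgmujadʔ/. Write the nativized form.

Substitution: /g/ → /k/, /w/ → /ɹ/, giving /kɹʊkmujadʔ/.
The consonants /k/, /k/, /d/, /ʔ/ cannot be parsed into a legal (C)V syllable (no codas are permitted; onsets are limited to one consonant).
Epenthesis after each stranded consonant: /k/ → /kʊ/, /k/ → /kʊ/, /d/ → /da/, /ʔ/ → /ʔa/.

kʊɹʊkʊmujadaʔa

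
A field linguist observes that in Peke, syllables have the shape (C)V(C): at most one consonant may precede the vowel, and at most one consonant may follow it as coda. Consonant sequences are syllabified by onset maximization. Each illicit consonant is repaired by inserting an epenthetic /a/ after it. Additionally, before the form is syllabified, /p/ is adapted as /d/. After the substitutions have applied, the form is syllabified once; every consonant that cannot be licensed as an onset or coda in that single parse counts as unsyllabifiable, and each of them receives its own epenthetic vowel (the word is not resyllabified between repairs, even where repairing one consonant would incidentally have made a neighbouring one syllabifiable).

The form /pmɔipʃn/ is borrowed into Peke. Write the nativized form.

damɔidʃana

Substitution: /p/ → /d/, giving /dmɔidʃn/.
The consonants /d/, /ʃ/, /n/ cannot be parsed into a legal (C)V(C) syllable (at most one coda consonant is licensed; onsets are limited to one consonant).
Inserting the epenthetic vowel yields /d/ → /da/, /ʃ/ → /ʃa/, /n/ → /na/.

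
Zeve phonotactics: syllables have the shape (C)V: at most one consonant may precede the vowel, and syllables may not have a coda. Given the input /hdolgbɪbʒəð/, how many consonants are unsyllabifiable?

Syllabifying with onset maximization leaves /h/, /l/, /g/, /b/, /ð/ stranded (no codas are permitted; onsets are limited to one consonant).

5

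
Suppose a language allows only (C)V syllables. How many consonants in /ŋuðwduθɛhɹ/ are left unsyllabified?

4

The consonants /ð/, /w/, /h/, /ɹ/ cannot be parsed into a legal (C)V syllable (no codas are permitted; onsets are limited to one consonant).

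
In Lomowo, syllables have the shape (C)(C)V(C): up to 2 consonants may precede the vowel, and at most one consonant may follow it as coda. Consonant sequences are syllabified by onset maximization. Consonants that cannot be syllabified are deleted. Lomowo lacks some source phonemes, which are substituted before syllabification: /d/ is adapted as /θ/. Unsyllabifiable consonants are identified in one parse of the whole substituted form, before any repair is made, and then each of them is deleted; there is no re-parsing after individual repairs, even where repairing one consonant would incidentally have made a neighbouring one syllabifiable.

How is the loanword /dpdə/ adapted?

Substitution: /d/ → /θ/, giving /θpθə/.
Syllabifying with onset maximization leaves /θ/ stranded (at most one coda consonant is licensed; onsets may contain at most 2 consonants).
Deleting the stranded consonants removes /θ/.

pθə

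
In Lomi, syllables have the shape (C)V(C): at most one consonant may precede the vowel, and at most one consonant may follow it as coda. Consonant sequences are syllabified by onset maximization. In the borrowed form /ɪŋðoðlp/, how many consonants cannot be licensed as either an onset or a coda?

2

The consonants /l/, /p/ cannot be parsed into a legal (C)V(C) syllable (at most one coda consonant is licensed; onsets are limited to one consonant).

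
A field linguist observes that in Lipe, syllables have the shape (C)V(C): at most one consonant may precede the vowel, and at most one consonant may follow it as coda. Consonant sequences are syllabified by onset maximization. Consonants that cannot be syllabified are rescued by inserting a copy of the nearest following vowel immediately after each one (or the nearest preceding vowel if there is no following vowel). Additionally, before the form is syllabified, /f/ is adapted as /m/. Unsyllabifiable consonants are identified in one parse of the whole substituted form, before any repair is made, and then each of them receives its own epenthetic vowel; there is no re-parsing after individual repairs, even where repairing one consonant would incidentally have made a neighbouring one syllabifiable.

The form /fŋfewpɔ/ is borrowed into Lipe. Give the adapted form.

meŋemewpɔ

Substitution: /f/ → /m/, giving /mŋmewpɔ/.
Under (C)V(C), the unsyllabifiable consonants are /m/, /ŋ/ (at most one coda consonant is licensed; onsets are limited to one consonant).
Epenthesis after each stranded consonant: /m/ → /me/, /ŋ/ → /ŋe/.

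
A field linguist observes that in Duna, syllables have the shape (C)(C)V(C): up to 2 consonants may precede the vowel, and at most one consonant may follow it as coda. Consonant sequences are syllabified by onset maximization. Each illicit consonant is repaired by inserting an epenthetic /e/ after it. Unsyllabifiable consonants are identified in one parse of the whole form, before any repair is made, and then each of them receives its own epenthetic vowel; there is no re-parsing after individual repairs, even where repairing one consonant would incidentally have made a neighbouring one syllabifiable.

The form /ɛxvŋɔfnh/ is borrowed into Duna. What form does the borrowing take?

ɛxvŋɔfnehe

Under (C)(C)V(C), the unsyllabifiable consonants are /n/, /h/ (at most one coda consonant is licensed; onsets may contain at most 2 consonants).
Inserting the epenthetic vowel yields /n/ → /ne/, /h/ → /he/.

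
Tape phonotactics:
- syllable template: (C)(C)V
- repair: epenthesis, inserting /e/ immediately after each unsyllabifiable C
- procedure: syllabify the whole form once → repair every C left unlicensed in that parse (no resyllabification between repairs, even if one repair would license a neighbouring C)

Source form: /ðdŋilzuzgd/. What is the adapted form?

ðedŋilzuzegede

Syllabifying with onset maximization leaves /ð/, /z/, /g/, /d/ stranded (no codas are permitted; onsets may contain at most 2 consonants).
Each unlicensed consonant becomes the onset of a new syllable: /ð/ → /ðe/, /z/ → /ze/, /g/ → /ge/, /d/ → /de/.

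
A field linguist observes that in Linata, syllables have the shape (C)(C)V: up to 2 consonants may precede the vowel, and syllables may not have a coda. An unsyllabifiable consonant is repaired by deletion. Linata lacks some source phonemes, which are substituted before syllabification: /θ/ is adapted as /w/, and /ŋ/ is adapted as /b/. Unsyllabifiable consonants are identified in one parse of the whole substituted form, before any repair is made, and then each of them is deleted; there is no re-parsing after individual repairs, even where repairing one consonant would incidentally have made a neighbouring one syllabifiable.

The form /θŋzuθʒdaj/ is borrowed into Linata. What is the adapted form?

bzuʒda

Substitution: /θ/ → /w/, /ŋ/ → /b/, giving /wbzuwʒdaj/.
Under (C)(C)V, the unsyllabifiable consonants are /w/, /w/, /j/ (no codas are permitted; onsets may contain at most 2 consonants).
Deleting the stranded consonants removes /w/, /w/, /j/.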